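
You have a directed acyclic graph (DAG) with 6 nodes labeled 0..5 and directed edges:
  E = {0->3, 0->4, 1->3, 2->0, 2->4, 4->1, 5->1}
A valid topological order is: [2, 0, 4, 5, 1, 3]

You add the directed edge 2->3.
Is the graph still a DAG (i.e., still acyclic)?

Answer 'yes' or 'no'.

Given toposort: [2, 0, 4, 5, 1, 3]
Position of 2: index 0; position of 3: index 5
New edge 2->3: forward
Forward edge: respects the existing order. Still a DAG, same toposort still valid.
Still a DAG? yes

Answer: yes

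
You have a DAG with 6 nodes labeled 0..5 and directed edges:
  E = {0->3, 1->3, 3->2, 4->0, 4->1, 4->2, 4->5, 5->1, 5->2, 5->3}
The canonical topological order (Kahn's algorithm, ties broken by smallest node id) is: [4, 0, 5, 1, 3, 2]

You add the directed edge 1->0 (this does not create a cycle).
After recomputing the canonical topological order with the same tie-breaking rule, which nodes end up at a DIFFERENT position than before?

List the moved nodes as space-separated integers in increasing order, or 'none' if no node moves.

Old toposort: [4, 0, 5, 1, 3, 2]
Added edge 1->0
Recompute Kahn (smallest-id tiebreak):
  initial in-degrees: [2, 2, 3, 3, 0, 1]
  ready (indeg=0): [4]
  pop 4: indeg[0]->1; indeg[1]->1; indeg[2]->2; indeg[5]->0 | ready=[5] | order so far=[4]
  pop 5: indeg[1]->0; indeg[2]->1; indeg[3]->2 | ready=[1] | order so far=[4, 5]
  pop 1: indeg[0]->0; indeg[3]->1 | ready=[0] | order so far=[4, 5, 1]
  pop 0: indeg[3]->0 | ready=[3] | order so far=[4, 5, 1, 0]
  pop 3: indeg[2]->0 | ready=[2] | order so far=[4, 5, 1, 0, 3]
  pop 2: no out-edges | ready=[] | order so far=[4, 5, 1, 0, 3, 2]
New canonical toposort: [4, 5, 1, 0, 3, 2]
Compare positions:
  Node 0: index 1 -> 3 (moved)
  Node 1: index 3 -> 2 (moved)
  Node 2: index 5 -> 5 (same)
  Node 3: index 4 -> 4 (same)
  Node 4: index 0 -> 0 (same)
  Node 5: index 2 -> 1 (moved)
Nodes that changed position: 0 1 5

Answer: 0 1 5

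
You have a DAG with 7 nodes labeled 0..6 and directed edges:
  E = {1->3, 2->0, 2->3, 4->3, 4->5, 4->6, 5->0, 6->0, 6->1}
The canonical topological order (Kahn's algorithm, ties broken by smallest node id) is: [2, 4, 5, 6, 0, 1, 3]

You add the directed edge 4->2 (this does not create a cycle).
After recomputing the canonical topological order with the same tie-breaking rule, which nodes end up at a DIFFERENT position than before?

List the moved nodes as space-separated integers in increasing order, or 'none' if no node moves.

Answer: 2 4

Derivation:
Old toposort: [2, 4, 5, 6, 0, 1, 3]
Added edge 4->2
Recompute Kahn (smallest-id tiebreak):
  initial in-degrees: [3, 1, 1, 3, 0, 1, 1]
  ready (indeg=0): [4]
  pop 4: indeg[2]->0; indeg[3]->2; indeg[5]->0; indeg[6]->0 | ready=[2, 5, 6] | order so far=[4]
  pop 2: indeg[0]->2; indeg[3]->1 | ready=[5, 6] | order so far=[4, 2]
  pop 5: indeg[0]->1 | ready=[6] | order so far=[4, 2, 5]
  pop 6: indeg[0]->0; indeg[1]->0 | ready=[0, 1] | order so far=[4, 2, 5, 6]
  pop 0: no out-edges | ready=[1] | order so far=[4, 2, 5, 6, 0]
  pop 1: indeg[3]->0 | ready=[3] | order so far=[4, 2, 5, 6, 0, 1]
  pop 3: no out-edges | ready=[] | order so far=[4, 2, 5, 6, 0, 1, 3]
New canonical toposort: [4, 2, 5, 6, 0, 1, 3]
Compare positions:
  Node 0: index 4 -> 4 (same)
  Node 1: index 5 -> 5 (same)
  Node 2: index 0 -> 1 (moved)
  Node 3: index 6 -> 6 (same)
  Node 4: index 1 -> 0 (moved)
  Node 5: index 2 -> 2 (same)
  Node 6: index 3 -> 3 (same)
Nodes that changed position: 2 4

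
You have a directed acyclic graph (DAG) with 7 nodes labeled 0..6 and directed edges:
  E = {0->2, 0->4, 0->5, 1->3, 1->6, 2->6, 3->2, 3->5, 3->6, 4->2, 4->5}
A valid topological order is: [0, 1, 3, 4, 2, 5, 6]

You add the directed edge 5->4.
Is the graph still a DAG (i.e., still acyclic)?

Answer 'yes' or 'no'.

Given toposort: [0, 1, 3, 4, 2, 5, 6]
Position of 5: index 5; position of 4: index 3
New edge 5->4: backward (u after v in old order)
Backward edge: old toposort is now invalid. Check if this creates a cycle.
Does 4 already reach 5? Reachable from 4: [2, 4, 5, 6]. YES -> cycle!
Still a DAG? no

Answer: no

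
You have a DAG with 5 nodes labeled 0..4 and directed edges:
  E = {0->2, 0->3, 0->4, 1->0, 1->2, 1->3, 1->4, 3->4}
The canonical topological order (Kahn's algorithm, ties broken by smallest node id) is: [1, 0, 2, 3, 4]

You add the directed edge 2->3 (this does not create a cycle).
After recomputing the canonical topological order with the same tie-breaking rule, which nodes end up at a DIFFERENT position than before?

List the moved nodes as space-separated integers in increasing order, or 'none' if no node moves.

Old toposort: [1, 0, 2, 3, 4]
Added edge 2->3
Recompute Kahn (smallest-id tiebreak):
  initial in-degrees: [1, 0, 2, 3, 3]
  ready (indeg=0): [1]
  pop 1: indeg[0]->0; indeg[2]->1; indeg[3]->2; indeg[4]->2 | ready=[0] | order so far=[1]
  pop 0: indeg[2]->0; indeg[3]->1; indeg[4]->1 | ready=[2] | order so far=[1, 0]
  pop 2: indeg[3]->0 | ready=[3] | order so far=[1, 0, 2]
  pop 3: indeg[4]->0 | ready=[4] | order so far=[1, 0, 2, 3]
  pop 4: no out-edges | ready=[] | order so far=[1, 0, 2, 3, 4]
New canonical toposort: [1, 0, 2, 3, 4]
Compare positions:
  Node 0: index 1 -> 1 (same)
  Node 1: index 0 -> 0 (same)
  Node 2: index 2 -> 2 (same)
  Node 3: index 3 -> 3 (same)
  Node 4: index 4 -> 4 (same)
Nodes that changed position: none

Answer: none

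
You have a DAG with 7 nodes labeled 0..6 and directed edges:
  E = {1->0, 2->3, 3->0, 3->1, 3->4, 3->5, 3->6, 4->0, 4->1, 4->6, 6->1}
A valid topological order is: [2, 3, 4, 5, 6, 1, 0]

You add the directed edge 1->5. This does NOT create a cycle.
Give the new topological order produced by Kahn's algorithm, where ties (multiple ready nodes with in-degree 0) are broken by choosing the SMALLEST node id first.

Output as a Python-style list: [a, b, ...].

Old toposort: [2, 3, 4, 5, 6, 1, 0]
Added edge: 1->5
Position of 1 (5) > position of 5 (3). Must reorder: 1 must now come before 5.
Run Kahn's algorithm (break ties by smallest node id):
  initial in-degrees: [3, 3, 0, 1, 1, 2, 2]
  ready (indeg=0): [2]
  pop 2: indeg[3]->0 | ready=[3] | order so far=[2]
  pop 3: indeg[0]->2; indeg[1]->2; indeg[4]->0; indeg[5]->1; indeg[6]->1 | ready=[4] | order so far=[2, 3]
  pop 4: indeg[0]->1; indeg[1]->1; indeg[6]->0 | ready=[6] | order so far=[2, 3, 4]
  pop 6: indeg[1]->0 | ready=[1] | order so far=[2, 3, 4, 6]
  pop 1: indeg[0]->0; indeg[5]->0 | ready=[0, 5] | order so far=[2, 3, 4, 6, 1]
  pop 0: no out-edges | ready=[5] | order so far=[2, 3, 4, 6, 1, 0]
  pop 5: no out-edges | ready=[] | order so far=[2, 3, 4, 6, 1, 0, 5]
  Result: [2, 3, 4, 6, 1, 0, 5]

Answer: [2, 3, 4, 6, 1, 0, 5]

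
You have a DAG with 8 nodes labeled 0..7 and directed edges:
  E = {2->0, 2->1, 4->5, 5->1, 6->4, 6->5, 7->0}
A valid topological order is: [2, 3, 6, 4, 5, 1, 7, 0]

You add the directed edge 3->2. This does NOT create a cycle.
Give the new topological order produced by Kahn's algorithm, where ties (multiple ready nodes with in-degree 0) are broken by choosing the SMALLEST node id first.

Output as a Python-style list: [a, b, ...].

Answer: [3, 2, 6, 4, 5, 1, 7, 0]

Derivation:
Old toposort: [2, 3, 6, 4, 5, 1, 7, 0]
Added edge: 3->2
Position of 3 (1) > position of 2 (0). Must reorder: 3 must now come before 2.
Run Kahn's algorithm (break ties by smallest node id):
  initial in-degrees: [2, 2, 1, 0, 1, 2, 0, 0]
  ready (indeg=0): [3, 6, 7]
  pop 3: indeg[2]->0 | ready=[2, 6, 7] | order so far=[3]
  pop 2: indeg[0]->1; indeg[1]->1 | ready=[6, 7] | order so far=[3, 2]
  pop 6: indeg[4]->0; indeg[5]->1 | ready=[4, 7] | order so far=[3, 2, 6]
  pop 4: indeg[5]->0 | ready=[5, 7] | order so far=[3, 2, 6, 4]
  pop 5: indeg[1]->0 | ready=[1, 7] | order so far=[3, 2, 6, 4, 5]
  pop 1: no out-edges | ready=[7] | order so far=[3, 2, 6, 4, 5, 1]
  pop 7: indeg[0]->0 | ready=[0] | order so far=[3, 2, 6, 4, 5, 1, 7]
  pop 0: no out-edges | ready=[] | order so far=[3, 2, 6, 4, 5, 1, 7, 0]
  Result: [3, 2, 6, 4, 5, 1, 7, 0]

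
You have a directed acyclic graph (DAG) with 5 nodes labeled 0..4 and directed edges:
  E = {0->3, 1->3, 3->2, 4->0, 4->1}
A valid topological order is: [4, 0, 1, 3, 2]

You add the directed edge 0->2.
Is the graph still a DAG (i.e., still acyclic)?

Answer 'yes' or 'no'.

Answer: yes

Derivation:
Given toposort: [4, 0, 1, 3, 2]
Position of 0: index 1; position of 2: index 4
New edge 0->2: forward
Forward edge: respects the existing order. Still a DAG, same toposort still valid.
Still a DAG? yes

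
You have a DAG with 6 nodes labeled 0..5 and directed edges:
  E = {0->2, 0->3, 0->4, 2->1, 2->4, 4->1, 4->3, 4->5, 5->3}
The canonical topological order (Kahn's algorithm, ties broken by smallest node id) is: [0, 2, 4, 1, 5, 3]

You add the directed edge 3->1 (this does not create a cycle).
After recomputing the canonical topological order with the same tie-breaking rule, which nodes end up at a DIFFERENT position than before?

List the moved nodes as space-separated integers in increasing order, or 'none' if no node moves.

Old toposort: [0, 2, 4, 1, 5, 3]
Added edge 3->1
Recompute Kahn (smallest-id tiebreak):
  initial in-degrees: [0, 3, 1, 3, 2, 1]
  ready (indeg=0): [0]
  pop 0: indeg[2]->0; indeg[3]->2; indeg[4]->1 | ready=[2] | order so far=[0]
  pop 2: indeg[1]->2; indeg[4]->0 | ready=[4] | order so far=[0, 2]
  pop 4: indeg[1]->1; indeg[3]->1; indeg[5]->0 | ready=[5] | order so far=[0, 2, 4]
  pop 5: indeg[3]->0 | ready=[3] | order so far=[0, 2, 4, 5]
  pop 3: indeg[1]->0 | ready=[1] | order so far=[0, 2, 4, 5, 3]
  pop 1: no out-edges | ready=[] | order so far=[0, 2, 4, 5, 3, 1]
New canonical toposort: [0, 2, 4, 5, 3, 1]
Compare positions:
  Node 0: index 0 -> 0 (same)
  Node 1: index 3 -> 5 (moved)
  Node 2: index 1 -> 1 (same)
  Node 3: index 5 -> 4 (moved)
  Node 4: index 2 -> 2 (same)
  Node 5: index 4 -> 3 (moved)
Nodes that changed position: 1 3 5

Answer: 1 3 5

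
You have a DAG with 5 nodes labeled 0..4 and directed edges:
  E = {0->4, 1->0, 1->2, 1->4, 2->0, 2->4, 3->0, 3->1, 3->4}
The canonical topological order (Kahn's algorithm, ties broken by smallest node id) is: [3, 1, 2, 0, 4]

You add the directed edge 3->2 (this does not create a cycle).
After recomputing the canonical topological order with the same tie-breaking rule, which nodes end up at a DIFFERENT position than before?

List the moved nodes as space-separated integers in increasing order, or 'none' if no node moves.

Answer: none

Derivation:
Old toposort: [3, 1, 2, 0, 4]
Added edge 3->2
Recompute Kahn (smallest-id tiebreak):
  initial in-degrees: [3, 1, 2, 0, 4]
  ready (indeg=0): [3]
  pop 3: indeg[0]->2; indeg[1]->0; indeg[2]->1; indeg[4]->3 | ready=[1] | order so far=[3]
  pop 1: indeg[0]->1; indeg[2]->0; indeg[4]->2 | ready=[2] | order so far=[3, 1]
  pop 2: indeg[0]->0; indeg[4]->1 | ready=[0] | order so far=[3, 1, 2]
  pop 0: indeg[4]->0 | ready=[4] | order so far=[3, 1, 2, 0]
  pop 4: no out-edges | ready=[] | order so far=[3, 1, 2, 0, 4]
New canonical toposort: [3, 1, 2, 0, 4]
Compare positions:
  Node 0: index 3 -> 3 (same)
  Node 1: index 1 -> 1 (same)
  Node 2: index 2 -> 2 (same)
  Node 3: index 0 -> 0 (same)
  Node 4: index 4 -> 4 (same)
Nodes that changed position: none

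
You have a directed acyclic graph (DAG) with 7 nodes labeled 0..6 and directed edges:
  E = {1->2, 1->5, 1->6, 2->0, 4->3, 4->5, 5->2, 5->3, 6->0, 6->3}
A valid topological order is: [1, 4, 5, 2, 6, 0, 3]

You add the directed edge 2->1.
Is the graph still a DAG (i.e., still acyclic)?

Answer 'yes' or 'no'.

Given toposort: [1, 4, 5, 2, 6, 0, 3]
Position of 2: index 3; position of 1: index 0
New edge 2->1: backward (u after v in old order)
Backward edge: old toposort is now invalid. Check if this creates a cycle.
Does 1 already reach 2? Reachable from 1: [0, 1, 2, 3, 5, 6]. YES -> cycle!
Still a DAG? no

Answer: no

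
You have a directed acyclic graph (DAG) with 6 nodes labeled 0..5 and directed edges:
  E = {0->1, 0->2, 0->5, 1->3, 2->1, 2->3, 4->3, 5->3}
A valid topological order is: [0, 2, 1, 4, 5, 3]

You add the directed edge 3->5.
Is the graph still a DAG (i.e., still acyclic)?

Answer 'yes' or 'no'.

Answer: no

Derivation:
Given toposort: [0, 2, 1, 4, 5, 3]
Position of 3: index 5; position of 5: index 4
New edge 3->5: backward (u after v in old order)
Backward edge: old toposort is now invalid. Check if this creates a cycle.
Does 5 already reach 3? Reachable from 5: [3, 5]. YES -> cycle!
Still a DAG? no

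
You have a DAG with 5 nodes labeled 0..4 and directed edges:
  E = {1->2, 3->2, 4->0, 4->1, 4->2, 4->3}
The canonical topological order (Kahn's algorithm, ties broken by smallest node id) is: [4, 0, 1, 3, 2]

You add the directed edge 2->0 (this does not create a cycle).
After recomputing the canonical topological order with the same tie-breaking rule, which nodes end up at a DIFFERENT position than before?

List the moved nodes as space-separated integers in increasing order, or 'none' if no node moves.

Answer: 0 1 2 3

Derivation:
Old toposort: [4, 0, 1, 3, 2]
Added edge 2->0
Recompute Kahn (smallest-id tiebreak):
  initial in-degrees: [2, 1, 3, 1, 0]
  ready (indeg=0): [4]
  pop 4: indeg[0]->1; indeg[1]->0; indeg[2]->2; indeg[3]->0 | ready=[1, 3] | order so far=[4]
  pop 1: indeg[2]->1 | ready=[3] | order so far=[4, 1]
  pop 3: indeg[2]->0 | ready=[2] | order so far=[4, 1, 3]
  pop 2: indeg[0]->0 | ready=[0] | order so far=[4, 1, 3, 2]
  pop 0: no out-edges | ready=[] | order so far=[4, 1, 3, 2, 0]
New canonical toposort: [4, 1, 3, 2, 0]
Compare positions:
  Node 0: index 1 -> 4 (moved)
  Node 1: index 2 -> 1 (moved)
  Node 2: index 4 -> 3 (moved)
  Node 3: index 3 -> 2 (moved)
  Node 4: index 0 -> 0 (same)
Nodes that changed position: 0 1 2 3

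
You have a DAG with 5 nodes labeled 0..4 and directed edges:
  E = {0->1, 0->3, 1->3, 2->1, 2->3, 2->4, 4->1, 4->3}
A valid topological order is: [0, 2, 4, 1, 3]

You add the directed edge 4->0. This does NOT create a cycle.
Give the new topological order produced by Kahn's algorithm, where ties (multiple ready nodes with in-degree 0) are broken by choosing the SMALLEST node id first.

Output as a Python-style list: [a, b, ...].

Answer: [2, 4, 0, 1, 3]

Derivation:
Old toposort: [0, 2, 4, 1, 3]
Added edge: 4->0
Position of 4 (2) > position of 0 (0). Must reorder: 4 must now come before 0.
Run Kahn's algorithm (break ties by smallest node id):
  initial in-degrees: [1, 3, 0, 4, 1]
  ready (indeg=0): [2]
  pop 2: indeg[1]->2; indeg[3]->3; indeg[4]->0 | ready=[4] | order so far=[2]
  pop 4: indeg[0]->0; indeg[1]->1; indeg[3]->2 | ready=[0] | order so far=[2, 4]
  pop 0: indeg[1]->0; indeg[3]->1 | ready=[1] | order so far=[2, 4, 0]
  pop 1: indeg[3]->0 | ready=[3] | order so far=[2, 4, 0, 1]
  pop 3: no out-edges | ready=[] | order so far=[2, 4, 0, 1, 3]
  Result: [2, 4, 0, 1, 3]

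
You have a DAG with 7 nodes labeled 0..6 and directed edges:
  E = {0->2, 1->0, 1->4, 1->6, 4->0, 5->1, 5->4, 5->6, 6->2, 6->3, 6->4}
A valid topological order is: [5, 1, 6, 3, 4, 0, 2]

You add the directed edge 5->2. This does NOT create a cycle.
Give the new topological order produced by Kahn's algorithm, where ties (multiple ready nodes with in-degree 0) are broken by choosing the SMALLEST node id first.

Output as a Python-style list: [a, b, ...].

Answer: [5, 1, 6, 3, 4, 0, 2]

Derivation:
Old toposort: [5, 1, 6, 3, 4, 0, 2]
Added edge: 5->2
Position of 5 (0) < position of 2 (6). Old order still valid.
Run Kahn's algorithm (break ties by smallest node id):
  initial in-degrees: [2, 1, 3, 1, 3, 0, 2]
  ready (indeg=0): [5]
  pop 5: indeg[1]->0; indeg[2]->2; indeg[4]->2; indeg[6]->1 | ready=[1] | order so far=[5]
  pop 1: indeg[0]->1; indeg[4]->1; indeg[6]->0 | ready=[6] | order so far=[5, 1]
  pop 6: indeg[2]->1; indeg[3]->0; indeg[4]->0 | ready=[3, 4] | order so far=[5, 1, 6]
  pop 3: no out-edges | ready=[4] | order so far=[5, 1, 6, 3]
  pop 4: indeg[0]->0 | ready=[0] | order so far=[5, 1, 6, 3, 4]
  pop 0: indeg[2]->0 | ready=[2] | order so far=[5, 1, 6, 3, 4, 0]
  pop 2: no out-edges | ready=[] | order so far=[5, 1, 6, 3, 4, 0, 2]
  Result: [5, 1, 6, 3, 4, 0, 2]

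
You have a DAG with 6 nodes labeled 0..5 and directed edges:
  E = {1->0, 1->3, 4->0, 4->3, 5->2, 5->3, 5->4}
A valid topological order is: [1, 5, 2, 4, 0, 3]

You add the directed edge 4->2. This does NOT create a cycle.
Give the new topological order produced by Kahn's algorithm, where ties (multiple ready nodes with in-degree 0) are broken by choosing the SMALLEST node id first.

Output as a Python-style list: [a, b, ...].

Answer: [1, 5, 4, 0, 2, 3]

Derivation:
Old toposort: [1, 5, 2, 4, 0, 3]
Added edge: 4->2
Position of 4 (3) > position of 2 (2). Must reorder: 4 must now come before 2.
Run Kahn's algorithm (break ties by smallest node id):
  initial in-degrees: [2, 0, 2, 3, 1, 0]
  ready (indeg=0): [1, 5]
  pop 1: indeg[0]->1; indeg[3]->2 | ready=[5] | order so far=[1]
  pop 5: indeg[2]->1; indeg[3]->1; indeg[4]->0 | ready=[4] | order so far=[1, 5]
  pop 4: indeg[0]->0; indeg[2]->0; indeg[3]->0 | ready=[0, 2, 3] | order so far=[1, 5, 4]
  pop 0: no out-edges | ready=[2, 3] | order so far=[1, 5, 4, 0]
  pop 2: no out-edges | ready=[3] | order so far=[1, 5, 4, 0, 2]
  pop 3: no out-edges | ready=[] | order so far=[1, 5, 4, 0, 2, 3]
  Result: [1, 5, 4, 0, 2, 3]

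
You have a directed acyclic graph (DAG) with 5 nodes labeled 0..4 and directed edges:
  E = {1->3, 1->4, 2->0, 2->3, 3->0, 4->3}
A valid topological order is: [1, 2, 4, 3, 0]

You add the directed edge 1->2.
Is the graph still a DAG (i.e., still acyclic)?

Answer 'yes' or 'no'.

Answer: yes

Derivation:
Given toposort: [1, 2, 4, 3, 0]
Position of 1: index 0; position of 2: index 1
New edge 1->2: forward
Forward edge: respects the existing order. Still a DAG, same toposort still valid.
Still a DAG? yes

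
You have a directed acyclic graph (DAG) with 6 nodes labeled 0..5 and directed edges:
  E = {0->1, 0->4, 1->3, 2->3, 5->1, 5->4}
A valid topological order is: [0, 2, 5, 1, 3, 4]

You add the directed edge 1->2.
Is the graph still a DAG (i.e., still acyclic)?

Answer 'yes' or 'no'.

Answer: yes

Derivation:
Given toposort: [0, 2, 5, 1, 3, 4]
Position of 1: index 3; position of 2: index 1
New edge 1->2: backward (u after v in old order)
Backward edge: old toposort is now invalid. Check if this creates a cycle.
Does 2 already reach 1? Reachable from 2: [2, 3]. NO -> still a DAG (reorder needed).
Still a DAG? yes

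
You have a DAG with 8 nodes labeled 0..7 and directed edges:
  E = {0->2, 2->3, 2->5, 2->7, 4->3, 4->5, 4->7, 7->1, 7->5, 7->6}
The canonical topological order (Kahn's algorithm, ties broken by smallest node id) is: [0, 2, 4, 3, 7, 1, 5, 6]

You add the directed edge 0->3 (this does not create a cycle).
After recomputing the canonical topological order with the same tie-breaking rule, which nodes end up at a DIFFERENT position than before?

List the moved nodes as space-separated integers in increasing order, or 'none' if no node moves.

Old toposort: [0, 2, 4, 3, 7, 1, 5, 6]
Added edge 0->3
Recompute Kahn (smallest-id tiebreak):
  initial in-degrees: [0, 1, 1, 3, 0, 3, 1, 2]
  ready (indeg=0): [0, 4]
  pop 0: indeg[2]->0; indeg[3]->2 | ready=[2, 4] | order so far=[0]
  pop 2: indeg[3]->1; indeg[5]->2; indeg[7]->1 | ready=[4] | order so far=[0, 2]
  pop 4: indeg[3]->0; indeg[5]->1; indeg[7]->0 | ready=[3, 7] | order so far=[0, 2, 4]
  pop 3: no out-edges | ready=[7] | order so far=[0, 2, 4, 3]
  pop 7: indeg[1]->0; indeg[5]->0; indeg[6]->0 | ready=[1, 5, 6] | order so far=[0, 2, 4, 3, 7]
  pop 1: no out-edges | ready=[5, 6] | order so far=[0, 2, 4, 3, 7, 1]
  pop 5: no out-edges | ready=[6] | order so far=[0, 2, 4, 3, 7, 1, 5]
  pop 6: no out-edges | ready=[] | order so far=[0, 2, 4, 3, 7, 1, 5, 6]
New canonical toposort: [0, 2, 4, 3, 7, 1, 5, 6]
Compare positions:
  Node 0: index 0 -> 0 (same)
  Node 1: index 5 -> 5 (same)
  Node 2: index 1 -> 1 (same)
  Node 3: index 3 -> 3 (same)
  Node 4: index 2 -> 2 (same)
  Node 5: index 6 -> 6 (same)
  Node 6: index 7 -> 7 (same)
  Node 7: index 4 -> 4 (same)
Nodes that changed position: none

Answer: none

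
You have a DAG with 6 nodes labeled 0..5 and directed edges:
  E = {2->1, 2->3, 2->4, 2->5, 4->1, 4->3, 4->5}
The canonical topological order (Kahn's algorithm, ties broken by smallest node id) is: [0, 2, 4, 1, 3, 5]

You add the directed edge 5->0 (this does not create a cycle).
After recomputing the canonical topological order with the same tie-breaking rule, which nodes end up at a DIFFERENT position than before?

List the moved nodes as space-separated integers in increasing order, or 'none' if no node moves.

Old toposort: [0, 2, 4, 1, 3, 5]
Added edge 5->0
Recompute Kahn (smallest-id tiebreak):
  initial in-degrees: [1, 2, 0, 2, 1, 2]
  ready (indeg=0): [2]
  pop 2: indeg[1]->1; indeg[3]->1; indeg[4]->0; indeg[5]->1 | ready=[4] | order so far=[2]
  pop 4: indeg[1]->0; indeg[3]->0; indeg[5]->0 | ready=[1, 3, 5] | order so far=[2, 4]
  pop 1: no out-edges | ready=[3, 5] | order so far=[2, 4, 1]
  pop 3: no out-edges | ready=[5] | order so far=[2, 4, 1, 3]
  pop 5: indeg[0]->0 | ready=[0] | order so far=[2, 4, 1, 3, 5]
  pop 0: no out-edges | ready=[] | order so far=[2, 4, 1, 3, 5, 0]
New canonical toposort: [2, 4, 1, 3, 5, 0]
Compare positions:
  Node 0: index 0 -> 5 (moved)
  Node 1: index 3 -> 2 (moved)
  Node 2: index 1 -> 0 (moved)
  Node 3: index 4 -> 3 (moved)
  Node 4: index 2 -> 1 (moved)
  Node 5: index 5 -> 4 (moved)
Nodes that changed position: 0 1 2 3 4 5

Answer: 0 1 2 3 4 5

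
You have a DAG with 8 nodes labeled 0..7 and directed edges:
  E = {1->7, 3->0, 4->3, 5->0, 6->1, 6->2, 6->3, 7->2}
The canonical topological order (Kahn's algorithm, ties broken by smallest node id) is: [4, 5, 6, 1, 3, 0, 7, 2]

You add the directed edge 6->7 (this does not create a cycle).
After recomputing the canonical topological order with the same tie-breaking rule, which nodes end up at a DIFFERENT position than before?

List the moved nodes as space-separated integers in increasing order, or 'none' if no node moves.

Old toposort: [4, 5, 6, 1, 3, 0, 7, 2]
Added edge 6->7
Recompute Kahn (smallest-id tiebreak):
  initial in-degrees: [2, 1, 2, 2, 0, 0, 0, 2]
  ready (indeg=0): [4, 5, 6]
  pop 4: indeg[3]->1 | ready=[5, 6] | order so far=[4]
  pop 5: indeg[0]->1 | ready=[6] | order so far=[4, 5]
  pop 6: indeg[1]->0; indeg[2]->1; indeg[3]->0; indeg[7]->1 | ready=[1, 3] | order so far=[4, 5, 6]
  pop 1: indeg[7]->0 | ready=[3, 7] | order so far=[4, 5, 6, 1]
  pop 3: indeg[0]->0 | ready=[0, 7] | order so far=[4, 5, 6, 1, 3]
  pop 0: no out-edges | ready=[7] | order so far=[4, 5, 6, 1, 3, 0]
  pop 7: indeg[2]->0 | ready=[2] | order so far=[4, 5, 6, 1, 3, 0, 7]
  pop 2: no out-edges | ready=[] | order so far=[4, 5, 6, 1, 3, 0, 7, 2]
New canonical toposort: [4, 5, 6, 1, 3, 0, 7, 2]
Compare positions:
  Node 0: index 5 -> 5 (same)
  Node 1: index 3 -> 3 (same)
  Node 2: index 7 -> 7 (same)
  Node 3: index 4 -> 4 (same)
  Node 4: index 0 -> 0 (same)
  Node 5: index 1 -> 1 (same)
  Node 6: index 2 -> 2 (same)
  Node 7: index 6 -> 6 (same)
Nodes that changed position: none

Answer: none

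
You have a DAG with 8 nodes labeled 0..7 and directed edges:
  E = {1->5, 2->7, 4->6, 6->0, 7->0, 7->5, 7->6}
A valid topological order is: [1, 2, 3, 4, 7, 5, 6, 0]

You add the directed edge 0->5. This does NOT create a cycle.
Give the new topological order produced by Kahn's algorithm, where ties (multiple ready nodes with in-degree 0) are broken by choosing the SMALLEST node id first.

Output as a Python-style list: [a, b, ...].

Answer: [1, 2, 3, 4, 7, 6, 0, 5]

Derivation:
Old toposort: [1, 2, 3, 4, 7, 5, 6, 0]
Added edge: 0->5
Position of 0 (7) > position of 5 (5). Must reorder: 0 must now come before 5.
Run Kahn's algorithm (break ties by smallest node id):
  initial in-degrees: [2, 0, 0, 0, 0, 3, 2, 1]
  ready (indeg=0): [1, 2, 3, 4]
  pop 1: indeg[5]->2 | ready=[2, 3, 4] | order so far=[1]
  pop 2: indeg[7]->0 | ready=[3, 4, 7] | order so far=[1, 2]
  pop 3: no out-edges | ready=[4, 7] | order so far=[1, 2, 3]
  pop 4: indeg[6]->1 | ready=[7] | order so far=[1, 2, 3, 4]
  pop 7: indeg[0]->1; indeg[5]->1; indeg[6]->0 | ready=[6] | order so far=[1, 2, 3, 4, 7]
  pop 6: indeg[0]->0 | ready=[0] | order so far=[1, 2, 3, 4, 7, 6]
  pop 0: indeg[5]->0 | ready=[5] | order so far=[1, 2, 3, 4, 7, 6, 0]
  pop 5: no out-edges | ready=[] | order so far=[1, 2, 3, 4, 7, 6, 0, 5]
  Result: [1, 2, 3, 4, 7, 6, 0, 5]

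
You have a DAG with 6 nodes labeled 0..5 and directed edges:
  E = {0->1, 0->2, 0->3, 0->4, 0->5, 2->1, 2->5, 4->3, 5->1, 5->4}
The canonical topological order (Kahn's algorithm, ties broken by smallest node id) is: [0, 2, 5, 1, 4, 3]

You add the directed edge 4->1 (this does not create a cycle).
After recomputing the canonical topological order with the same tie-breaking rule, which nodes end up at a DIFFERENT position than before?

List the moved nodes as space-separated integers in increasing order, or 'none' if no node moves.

Old toposort: [0, 2, 5, 1, 4, 3]
Added edge 4->1
Recompute Kahn (smallest-id tiebreak):
  initial in-degrees: [0, 4, 1, 2, 2, 2]
  ready (indeg=0): [0]
  pop 0: indeg[1]->3; indeg[2]->0; indeg[3]->1; indeg[4]->1; indeg[5]->1 | ready=[2] | order so far=[0]
  pop 2: indeg[1]->2; indeg[5]->0 | ready=[5] | order so far=[0, 2]
  pop 5: indeg[1]->1; indeg[4]->0 | ready=[4] | order so far=[0, 2, 5]
  pop 4: indeg[1]->0; indeg[3]->0 | ready=[1, 3] | order so far=[0, 2, 5, 4]
  pop 1: no out-edges | ready=[3] | order so far=[0, 2, 5, 4, 1]
  pop 3: no out-edges | ready=[] | order so far=[0, 2, 5, 4, 1, 3]
New canonical toposort: [0, 2, 5, 4, 1, 3]
Compare positions:
  Node 0: index 0 -> 0 (same)
  Node 1: index 3 -> 4 (moved)
  Node 2: index 1 -> 1 (same)
  Node 3: index 5 -> 5 (same)
  Node 4: index 4 -> 3 (moved)
  Node 5: index 2 -> 2 (same)
Nodes that changed position: 1 4

Answer: 1 4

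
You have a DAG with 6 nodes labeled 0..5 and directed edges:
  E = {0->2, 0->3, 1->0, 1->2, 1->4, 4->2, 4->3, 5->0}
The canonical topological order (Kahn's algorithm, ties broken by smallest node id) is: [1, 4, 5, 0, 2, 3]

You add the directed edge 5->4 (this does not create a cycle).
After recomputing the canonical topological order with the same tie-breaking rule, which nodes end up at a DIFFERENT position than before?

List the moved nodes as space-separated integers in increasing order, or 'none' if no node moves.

Old toposort: [1, 4, 5, 0, 2, 3]
Added edge 5->4
Recompute Kahn (smallest-id tiebreak):
  initial in-degrees: [2, 0, 3, 2, 2, 0]
  ready (indeg=0): [1, 5]
  pop 1: indeg[0]->1; indeg[2]->2; indeg[4]->1 | ready=[5] | order so far=[1]
  pop 5: indeg[0]->0; indeg[4]->0 | ready=[0, 4] | order so far=[1, 5]
  pop 0: indeg[2]->1; indeg[3]->1 | ready=[4] | order so far=[1, 5, 0]
  pop 4: indeg[2]->0; indeg[3]->0 | ready=[2, 3] | order so far=[1, 5, 0, 4]
  pop 2: no out-edges | ready=[3] | order so far=[1, 5, 0, 4, 2]
  pop 3: no out-edges | ready=[] | order so far=[1, 5, 0, 4, 2, 3]
New canonical toposort: [1, 5, 0, 4, 2, 3]
Compare positions:
  Node 0: index 3 -> 2 (moved)
  Node 1: index 0 -> 0 (same)
  Node 2: index 4 -> 4 (same)
  Node 3: index 5 -> 5 (same)
  Node 4: index 1 -> 3 (moved)
  Node 5: index 2 -> 1 (moved)
Nodes that changed position: 0 4 5

Answer: 0 4 5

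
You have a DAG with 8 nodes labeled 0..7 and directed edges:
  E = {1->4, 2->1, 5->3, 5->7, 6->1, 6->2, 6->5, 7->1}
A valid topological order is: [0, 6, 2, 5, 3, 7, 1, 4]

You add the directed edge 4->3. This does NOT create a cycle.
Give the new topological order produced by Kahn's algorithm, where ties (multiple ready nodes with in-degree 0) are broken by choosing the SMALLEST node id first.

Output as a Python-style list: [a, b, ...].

Old toposort: [0, 6, 2, 5, 3, 7, 1, 4]
Added edge: 4->3
Position of 4 (7) > position of 3 (4). Must reorder: 4 must now come before 3.
Run Kahn's algorithm (break ties by smallest node id):
  initial in-degrees: [0, 3, 1, 2, 1, 1, 0, 1]
  ready (indeg=0): [0, 6]
  pop 0: no out-edges | ready=[6] | order so far=[0]
  pop 6: indeg[1]->2; indeg[2]->0; indeg[5]->0 | ready=[2, 5] | order so far=[0, 6]
  pop 2: indeg[1]->1 | ready=[5] | order so far=[0, 6, 2]
  pop 5: indeg[3]->1; indeg[7]->0 | ready=[7] | order so far=[0, 6, 2, 5]
  pop 7: indeg[1]->0 | ready=[1] | order so far=[0, 6, 2, 5, 7]
  pop 1: indeg[4]->0 | ready=[4] | order so far=[0, 6, 2, 5, 7, 1]
  pop 4: indeg[3]->0 | ready=[3] | order so far=[0, 6, 2, 5, 7, 1, 4]
  pop 3: no out-edges | ready=[] | order so far=[0, 6, 2, 5, 7, 1, 4, 3]
  Result: [0, 6, 2, 5, 7, 1, 4, 3]

Answer: [0, 6, 2, 5, 7, 1, 4, 3]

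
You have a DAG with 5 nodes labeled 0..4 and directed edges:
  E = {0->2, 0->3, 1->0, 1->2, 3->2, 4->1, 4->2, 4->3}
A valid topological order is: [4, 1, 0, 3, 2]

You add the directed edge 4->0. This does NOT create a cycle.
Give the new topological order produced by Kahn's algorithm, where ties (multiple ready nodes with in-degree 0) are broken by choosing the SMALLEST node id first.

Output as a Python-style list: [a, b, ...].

Answer: [4, 1, 0, 3, 2]

Derivation:
Old toposort: [4, 1, 0, 3, 2]
Added edge: 4->0
Position of 4 (0) < position of 0 (2). Old order still valid.
Run Kahn's algorithm (break ties by smallest node id):
  initial in-degrees: [2, 1, 4, 2, 0]
  ready (indeg=0): [4]
  pop 4: indeg[0]->1; indeg[1]->0; indeg[2]->3; indeg[3]->1 | ready=[1] | order so far=[4]
  pop 1: indeg[0]->0; indeg[2]->2 | ready=[0] | order so far=[4, 1]
  pop 0: indeg[2]->1; indeg[3]->0 | ready=[3] | order so far=[4, 1, 0]
  pop 3: indeg[2]->0 | ready=[2] | order so far=[4, 1, 0, 3]
  pop 2: no out-edges | ready=[] | order so far=[4, 1, 0, 3, 2]
  Result: [4, 1, 0, 3, 2]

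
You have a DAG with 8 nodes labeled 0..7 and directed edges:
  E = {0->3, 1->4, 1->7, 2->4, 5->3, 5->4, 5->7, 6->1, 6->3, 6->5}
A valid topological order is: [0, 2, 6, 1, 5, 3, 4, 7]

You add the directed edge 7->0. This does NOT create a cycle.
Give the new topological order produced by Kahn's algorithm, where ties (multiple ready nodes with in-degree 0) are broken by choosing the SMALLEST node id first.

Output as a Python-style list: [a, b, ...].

Old toposort: [0, 2, 6, 1, 5, 3, 4, 7]
Added edge: 7->0
Position of 7 (7) > position of 0 (0). Must reorder: 7 must now come before 0.
Run Kahn's algorithm (break ties by smallest node id):
  initial in-degrees: [1, 1, 0, 3, 3, 1, 0, 2]
  ready (indeg=0): [2, 6]
  pop 2: indeg[4]->2 | ready=[6] | order so far=[2]
  pop 6: indeg[1]->0; indeg[3]->2; indeg[5]->0 | ready=[1, 5] | order so far=[2, 6]
  pop 1: indeg[4]->1; indeg[7]->1 | ready=[5] | order so far=[2, 6, 1]
  pop 5: indeg[3]->1; indeg[4]->0; indeg[7]->0 | ready=[4, 7] | order so far=[2, 6, 1, 5]
  pop 4: no out-edges | ready=[7] | order so far=[2, 6, 1, 5, 4]
  pop 7: indeg[0]->0 | ready=[0] | order so far=[2, 6, 1, 5, 4, 7]
  pop 0: indeg[3]->0 | ready=[3] | order so far=[2, 6, 1, 5, 4, 7, 0]
  pop 3: no out-edges | ready=[] | order so far=[2, 6, 1, 5, 4, 7, 0, 3]
  Result: [2, 6, 1, 5, 4, 7, 0, 3]

Answer: [2, 6, 1, 5, 4, 7, 0, 3]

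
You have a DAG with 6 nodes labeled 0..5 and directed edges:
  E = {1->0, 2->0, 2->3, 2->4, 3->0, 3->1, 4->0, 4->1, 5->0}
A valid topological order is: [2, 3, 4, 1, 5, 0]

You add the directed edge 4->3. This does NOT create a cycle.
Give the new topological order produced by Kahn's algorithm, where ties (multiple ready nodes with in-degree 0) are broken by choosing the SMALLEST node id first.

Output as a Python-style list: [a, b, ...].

Old toposort: [2, 3, 4, 1, 5, 0]
Added edge: 4->3
Position of 4 (2) > position of 3 (1). Must reorder: 4 must now come before 3.
Run Kahn's algorithm (break ties by smallest node id):
  initial in-degrees: [5, 2, 0, 2, 1, 0]
  ready (indeg=0): [2, 5]
  pop 2: indeg[0]->4; indeg[3]->1; indeg[4]->0 | ready=[4, 5] | order so far=[2]
  pop 4: indeg[0]->3; indeg[1]->1; indeg[3]->0 | ready=[3, 5] | order so far=[2, 4]
  pop 3: indeg[0]->2; indeg[1]->0 | ready=[1, 5] | order so far=[2, 4, 3]
  pop 1: indeg[0]->1 | ready=[5] | order so far=[2, 4, 3, 1]
  pop 5: indeg[0]->0 | ready=[0] | order so far=[2, 4, 3, 1, 5]
  pop 0: no out-edges | ready=[] | order so far=[2, 4, 3, 1, 5, 0]
  Result: [2, 4, 3, 1, 5, 0]

Answer: [2, 4, 3, 1, 5, 0]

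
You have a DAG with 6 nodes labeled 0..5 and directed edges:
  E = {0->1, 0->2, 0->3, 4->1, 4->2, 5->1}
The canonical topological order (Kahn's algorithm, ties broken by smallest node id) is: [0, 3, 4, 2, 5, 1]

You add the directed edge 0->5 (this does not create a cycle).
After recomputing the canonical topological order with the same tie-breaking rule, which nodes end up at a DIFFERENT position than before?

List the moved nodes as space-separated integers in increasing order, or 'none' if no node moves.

Old toposort: [0, 3, 4, 2, 5, 1]
Added edge 0->5
Recompute Kahn (smallest-id tiebreak):
  initial in-degrees: [0, 3, 2, 1, 0, 1]
  ready (indeg=0): [0, 4]
  pop 0: indeg[1]->2; indeg[2]->1; indeg[3]->0; indeg[5]->0 | ready=[3, 4, 5] | order so far=[0]
  pop 3: no out-edges | ready=[4, 5] | order so far=[0, 3]
  pop 4: indeg[1]->1; indeg[2]->0 | ready=[2, 5] | order so far=[0, 3, 4]
  pop 2: no out-edges | ready=[5] | order so far=[0, 3, 4, 2]
  pop 5: indeg[1]->0 | ready=[1] | order so far=[0, 3, 4, 2, 5]
  pop 1: no out-edges | ready=[] | order so far=[0, 3, 4, 2, 5, 1]
New canonical toposort: [0, 3, 4, 2, 5, 1]
Compare positions:
  Node 0: index 0 -> 0 (same)
  Node 1: index 5 -> 5 (same)
  Node 2: index 3 -> 3 (same)
  Node 3: index 1 -> 1 (same)
  Node 4: index 2 -> 2 (same)
  Node 5: index 4 -> 4 (same)
Nodes that changed position: none

Answer: none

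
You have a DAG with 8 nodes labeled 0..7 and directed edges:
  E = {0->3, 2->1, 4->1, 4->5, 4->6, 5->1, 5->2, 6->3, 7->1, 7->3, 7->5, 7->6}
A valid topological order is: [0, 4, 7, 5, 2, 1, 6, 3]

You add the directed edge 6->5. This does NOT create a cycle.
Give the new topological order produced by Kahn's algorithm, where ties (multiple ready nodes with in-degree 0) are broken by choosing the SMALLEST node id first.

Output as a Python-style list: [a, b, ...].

Old toposort: [0, 4, 7, 5, 2, 1, 6, 3]
Added edge: 6->5
Position of 6 (6) > position of 5 (3). Must reorder: 6 must now come before 5.
Run Kahn's algorithm (break ties by smallest node id):
  initial in-degrees: [0, 4, 1, 3, 0, 3, 2, 0]
  ready (indeg=0): [0, 4, 7]
  pop 0: indeg[3]->2 | ready=[4, 7] | order so far=[0]
  pop 4: indeg[1]->3; indeg[5]->2; indeg[6]->1 | ready=[7] | order so far=[0, 4]
  pop 7: indeg[1]->2; indeg[3]->1; indeg[5]->1; indeg[6]->0 | ready=[6] | order so far=[0, 4, 7]
  pop 6: indeg[3]->0; indeg[5]->0 | ready=[3, 5] | order so far=[0, 4, 7, 6]
  pop 3: no out-edges | ready=[5] | order so far=[0, 4, 7, 6, 3]
  pop 5: indeg[1]->1; indeg[2]->0 | ready=[2] | order so far=[0, 4, 7, 6, 3, 5]
  pop 2: indeg[1]->0 | ready=[1] | order so far=[0, 4, 7, 6, 3, 5, 2]
  pop 1: no out-edges | ready=[] | order so far=[0, 4, 7, 6, 3, 5, 2, 1]
  Result: [0, 4, 7, 6, 3, 5, 2, 1]

Answer: [0, 4, 7, 6, 3, 5, 2, 1]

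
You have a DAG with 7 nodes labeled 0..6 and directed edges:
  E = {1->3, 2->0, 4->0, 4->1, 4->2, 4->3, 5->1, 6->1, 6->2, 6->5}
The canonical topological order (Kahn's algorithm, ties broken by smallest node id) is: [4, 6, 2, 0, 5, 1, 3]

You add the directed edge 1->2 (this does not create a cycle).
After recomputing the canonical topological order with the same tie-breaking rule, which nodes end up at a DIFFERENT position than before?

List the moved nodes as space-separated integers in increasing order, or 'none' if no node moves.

Old toposort: [4, 6, 2, 0, 5, 1, 3]
Added edge 1->2
Recompute Kahn (smallest-id tiebreak):
  initial in-degrees: [2, 3, 3, 2, 0, 1, 0]
  ready (indeg=0): [4, 6]
  pop 4: indeg[0]->1; indeg[1]->2; indeg[2]->2; indeg[3]->1 | ready=[6] | order so far=[4]
  pop 6: indeg[1]->1; indeg[2]->1; indeg[5]->0 | ready=[5] | order so far=[4, 6]
  pop 5: indeg[1]->0 | ready=[1] | order so far=[4, 6, 5]
  pop 1: indeg[2]->0; indeg[3]->0 | ready=[2, 3] | order so far=[4, 6, 5, 1]
  pop 2: indeg[0]->0 | ready=[0, 3] | order so far=[4, 6, 5, 1, 2]
  pop 0: no out-edges | ready=[3] | order so far=[4, 6, 5, 1, 2, 0]
  pop 3: no out-edges | ready=[] | order so far=[4, 6, 5, 1, 2, 0, 3]
New canonical toposort: [4, 6, 5, 1, 2, 0, 3]
Compare positions:
  Node 0: index 3 -> 5 (moved)
  Node 1: index 5 -> 3 (moved)
  Node 2: index 2 -> 4 (moved)
  Node 3: index 6 -> 6 (same)
  Node 4: index 0 -> 0 (same)
  Node 5: index 4 -> 2 (moved)
  Node 6: index 1 -> 1 (same)
Nodes that changed position: 0 1 2 5

Answer: 0 1 2 5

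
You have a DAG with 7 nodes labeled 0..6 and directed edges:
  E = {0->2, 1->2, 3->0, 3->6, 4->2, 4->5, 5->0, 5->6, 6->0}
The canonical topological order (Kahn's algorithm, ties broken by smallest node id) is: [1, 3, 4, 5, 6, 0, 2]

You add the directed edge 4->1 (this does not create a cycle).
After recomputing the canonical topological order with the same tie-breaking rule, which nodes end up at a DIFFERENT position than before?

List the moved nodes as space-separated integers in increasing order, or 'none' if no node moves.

Answer: 1 3 4

Derivation:
Old toposort: [1, 3, 4, 5, 6, 0, 2]
Added edge 4->1
Recompute Kahn (smallest-id tiebreak):
  initial in-degrees: [3, 1, 3, 0, 0, 1, 2]
  ready (indeg=0): [3, 4]
  pop 3: indeg[0]->2; indeg[6]->1 | ready=[4] | order so far=[3]
  pop 4: indeg[1]->0; indeg[2]->2; indeg[5]->0 | ready=[1, 5] | order so far=[3, 4]
  pop 1: indeg[2]->1 | ready=[5] | order so far=[3, 4, 1]
  pop 5: indeg[0]->1; indeg[6]->0 | ready=[6] | order so far=[3, 4, 1, 5]
  pop 6: indeg[0]->0 | ready=[0] | order so far=[3, 4, 1, 5, 6]
  pop 0: indeg[2]->0 | ready=[2] | order so far=[3, 4, 1, 5, 6, 0]
  pop 2: no out-edges | ready=[] | order so far=[3, 4, 1, 5, 6, 0, 2]
New canonical toposort: [3, 4, 1, 5, 6, 0, 2]
Compare positions:
  Node 0: index 5 -> 5 (same)
  Node 1: index 0 -> 2 (moved)
  Node 2: index 6 -> 6 (same)
  Node 3: index 1 -> 0 (moved)
  Node 4: index 2 -> 1 (moved)
  Node 5: index 3 -> 3 (same)
  Node 6: index 4 -> 4 (same)
Nodes that changed position: 1 3 4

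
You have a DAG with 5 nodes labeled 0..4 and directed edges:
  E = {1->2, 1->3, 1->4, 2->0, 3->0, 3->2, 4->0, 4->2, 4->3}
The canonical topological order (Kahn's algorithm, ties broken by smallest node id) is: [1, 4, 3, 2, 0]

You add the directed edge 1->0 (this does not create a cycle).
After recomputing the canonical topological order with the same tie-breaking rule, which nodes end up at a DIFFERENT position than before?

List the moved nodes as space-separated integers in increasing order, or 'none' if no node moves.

Old toposort: [1, 4, 3, 2, 0]
Added edge 1->0
Recompute Kahn (smallest-id tiebreak):
  initial in-degrees: [4, 0, 3, 2, 1]
  ready (indeg=0): [1]
  pop 1: indeg[0]->3; indeg[2]->2; indeg[3]->1; indeg[4]->0 | ready=[4] | order so far=[1]
  pop 4: indeg[0]->2; indeg[2]->1; indeg[3]->0 | ready=[3] | order so far=[1, 4]
  pop 3: indeg[0]->1; indeg[2]->0 | ready=[2] | order so far=[1, 4, 3]
  pop 2: indeg[0]->0 | ready=[0] | order so far=[1, 4, 3, 2]
  pop 0: no out-edges | ready=[] | order so far=[1, 4, 3, 2, 0]
New canonical toposort: [1, 4, 3, 2, 0]
Compare positions:
  Node 0: index 4 -> 4 (same)
  Node 1: index 0 -> 0 (same)
  Node 2: index 3 -> 3 (same)
  Node 3: index 2 -> 2 (same)
  Node 4: index 1 -> 1 (same)
Nodes that changed position: none

Answer: none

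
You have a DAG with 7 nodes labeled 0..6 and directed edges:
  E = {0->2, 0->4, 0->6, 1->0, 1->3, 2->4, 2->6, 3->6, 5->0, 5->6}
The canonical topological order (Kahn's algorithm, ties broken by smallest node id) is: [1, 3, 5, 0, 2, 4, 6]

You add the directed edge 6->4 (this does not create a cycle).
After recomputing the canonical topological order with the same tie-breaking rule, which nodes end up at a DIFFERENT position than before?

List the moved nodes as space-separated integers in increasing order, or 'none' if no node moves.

Old toposort: [1, 3, 5, 0, 2, 4, 6]
Added edge 6->4
Recompute Kahn (smallest-id tiebreak):
  initial in-degrees: [2, 0, 1, 1, 3, 0, 4]
  ready (indeg=0): [1, 5]
  pop 1: indeg[0]->1; indeg[3]->0 | ready=[3, 5] | order so far=[1]
  pop 3: indeg[6]->3 | ready=[5] | order so far=[1, 3]
  pop 5: indeg[0]->0; indeg[6]->2 | ready=[0] | order so far=[1, 3, 5]
  pop 0: indeg[2]->0; indeg[4]->2; indeg[6]->1 | ready=[2] | order so far=[1, 3, 5, 0]
  pop 2: indeg[4]->1; indeg[6]->0 | ready=[6] | order so far=[1, 3, 5, 0, 2]
  pop 6: indeg[4]->0 | ready=[4] | order so far=[1, 3, 5, 0, 2, 6]
  pop 4: no out-edges | ready=[] | order so far=[1, 3, 5, 0, 2, 6, 4]
New canonical toposort: [1, 3, 5, 0, 2, 6, 4]
Compare positions:
  Node 0: index 3 -> 3 (same)
  Node 1: index 0 -> 0 (same)
  Node 2: index 4 -> 4 (same)
  Node 3: index 1 -> 1 (same)
  Node 4: index 5 -> 6 (moved)
  Node 5: index 2 -> 2 (same)
  Node 6: index 6 -> 5 (moved)
Nodes that changed position: 4 6

Answer: 4 6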